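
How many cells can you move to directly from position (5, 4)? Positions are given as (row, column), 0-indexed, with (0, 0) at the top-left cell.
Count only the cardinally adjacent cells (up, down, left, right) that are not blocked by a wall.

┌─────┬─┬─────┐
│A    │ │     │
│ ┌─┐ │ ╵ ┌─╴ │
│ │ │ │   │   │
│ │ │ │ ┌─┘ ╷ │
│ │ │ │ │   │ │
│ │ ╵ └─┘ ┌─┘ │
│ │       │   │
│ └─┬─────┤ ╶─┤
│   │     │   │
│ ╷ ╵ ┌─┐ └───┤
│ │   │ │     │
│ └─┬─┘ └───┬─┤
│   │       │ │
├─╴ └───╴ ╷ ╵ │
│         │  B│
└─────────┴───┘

Checking passable neighbors of (5, 4):
Neighbors: (4, 4), (5, 5)
Count: 2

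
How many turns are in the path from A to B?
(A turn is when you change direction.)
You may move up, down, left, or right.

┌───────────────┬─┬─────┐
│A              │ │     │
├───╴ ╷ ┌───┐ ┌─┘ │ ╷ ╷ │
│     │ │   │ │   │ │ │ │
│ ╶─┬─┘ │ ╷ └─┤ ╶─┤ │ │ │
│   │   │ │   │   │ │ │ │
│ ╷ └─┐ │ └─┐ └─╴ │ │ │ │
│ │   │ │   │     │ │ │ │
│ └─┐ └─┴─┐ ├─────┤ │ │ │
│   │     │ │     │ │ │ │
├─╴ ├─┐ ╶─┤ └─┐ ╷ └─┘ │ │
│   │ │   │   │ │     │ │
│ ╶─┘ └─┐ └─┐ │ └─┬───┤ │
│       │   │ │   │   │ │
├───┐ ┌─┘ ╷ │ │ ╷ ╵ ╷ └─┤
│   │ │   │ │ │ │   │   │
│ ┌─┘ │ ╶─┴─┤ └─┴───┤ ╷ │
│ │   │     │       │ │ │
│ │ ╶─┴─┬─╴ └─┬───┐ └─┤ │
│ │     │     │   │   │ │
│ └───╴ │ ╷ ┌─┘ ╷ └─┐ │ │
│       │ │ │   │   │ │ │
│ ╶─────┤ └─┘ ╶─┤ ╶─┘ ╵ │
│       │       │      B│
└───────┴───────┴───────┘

Directions: right, right, down, left, left, down, right, down, right, down, right, down, right, down, down, left, down, right, right, down, left, down, down, right, right, up, right, up, right, down, down, right, right, right
Number of turns: 24

Solution:

┌───────────────┬─┬─────┐
│A → ↓          │ │     │
├───╴ ╷ ┌───┐ ┌─┘ │ ╷ ╷ │
│↓ ← ↲│ │   │ │   │ │ │ │
│ ╶─┬─┘ │ ╷ └─┤ ╶─┤ │ │ │
│↳ ↓│   │ │   │   │ │ │ │
│ ╷ └─┐ │ └─┐ └─╴ │ │ │ │
│ │↳ ↓│ │   │     │ │ │ │
│ └─┐ └─┴─┐ ├─────┤ │ │ │
│   │↳ ↓  │ │     │ │ │ │
├─╴ ├─┐ ╶─┤ └─┐ ╷ └─┘ │ │
│   │ │↳ ↓│   │ │     │ │
│ ╶─┘ └─┐ └─┐ │ └─┬───┤ │
│       │↓  │ │   │   │ │
├───┐ ┌─┘ ╷ │ │ ╷ ╵ ╷ └─┤
│   │ │↓ ↲│ │ │ │   │   │
│ ┌─┘ │ ╶─┴─┤ └─┴───┤ ╷ │
│ │   │↳ → ↓│       │ │ │
│ │ ╶─┴─┬─╴ └─┬───┐ └─┤ │
│ │     │↓ ↲  │↱ ↓│   │ │
│ └───╴ │ ╷ ┌─┘ ╷ └─┐ │ │
│       │↓│ │↱ ↑│↓  │ │ │
│ ╶─────┤ └─┘ ╶─┤ ╶─┘ ╵ │
│       │↳ → ↑  │↳ → → B│
└───────┴───────┴───────┘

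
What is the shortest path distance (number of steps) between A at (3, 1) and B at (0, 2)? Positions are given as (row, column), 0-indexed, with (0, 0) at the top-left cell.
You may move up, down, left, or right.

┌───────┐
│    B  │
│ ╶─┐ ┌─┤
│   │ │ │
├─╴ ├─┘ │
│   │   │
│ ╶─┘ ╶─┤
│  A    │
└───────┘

Finding path from (3, 1) to (0, 2):
Path: (3,1) → (3,0) → (2,0) → (2,1) → (1,1) → (1,0) → (0,0) → (0,1) → (0,2)
Distance: 8 steps

Solution:

┌───────┐
│↱ → B  │
│ ╶─┐ ┌─┤
│↑ ↰│ │ │
├─╴ ├─┘ │
│↱ ↑│   │
│ ╶─┘ ╶─┤
│↑ A    │
└───────┘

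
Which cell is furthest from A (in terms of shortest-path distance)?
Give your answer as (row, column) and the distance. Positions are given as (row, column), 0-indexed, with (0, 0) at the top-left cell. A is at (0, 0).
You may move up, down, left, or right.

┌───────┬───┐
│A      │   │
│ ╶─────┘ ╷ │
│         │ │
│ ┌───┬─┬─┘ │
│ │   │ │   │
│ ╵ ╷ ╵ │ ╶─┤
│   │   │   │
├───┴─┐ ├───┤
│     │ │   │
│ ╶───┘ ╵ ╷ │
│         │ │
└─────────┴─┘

Computing BFS distances from A to all cells:
Furthest cell: (4, 2)
Distance: 16 steps

Path from A to the furthest cell:

┌───────┬───┐
│A      │   │
│ ╶─────┘ ╷ │
│↓        │ │
│ ┌───┬─┬─┘ │
│↓│↱ ↓│ │   │
│ ╵ ╷ ╵ │ ╶─┤
│↳ ↑│↳ ↓│   │
├───┴─┐ ├───┤
│↱ → B│↓│   │
│ ╶───┘ ╵ ╷ │
│↑ ← ← ↲  │ │
└─────────┴─┘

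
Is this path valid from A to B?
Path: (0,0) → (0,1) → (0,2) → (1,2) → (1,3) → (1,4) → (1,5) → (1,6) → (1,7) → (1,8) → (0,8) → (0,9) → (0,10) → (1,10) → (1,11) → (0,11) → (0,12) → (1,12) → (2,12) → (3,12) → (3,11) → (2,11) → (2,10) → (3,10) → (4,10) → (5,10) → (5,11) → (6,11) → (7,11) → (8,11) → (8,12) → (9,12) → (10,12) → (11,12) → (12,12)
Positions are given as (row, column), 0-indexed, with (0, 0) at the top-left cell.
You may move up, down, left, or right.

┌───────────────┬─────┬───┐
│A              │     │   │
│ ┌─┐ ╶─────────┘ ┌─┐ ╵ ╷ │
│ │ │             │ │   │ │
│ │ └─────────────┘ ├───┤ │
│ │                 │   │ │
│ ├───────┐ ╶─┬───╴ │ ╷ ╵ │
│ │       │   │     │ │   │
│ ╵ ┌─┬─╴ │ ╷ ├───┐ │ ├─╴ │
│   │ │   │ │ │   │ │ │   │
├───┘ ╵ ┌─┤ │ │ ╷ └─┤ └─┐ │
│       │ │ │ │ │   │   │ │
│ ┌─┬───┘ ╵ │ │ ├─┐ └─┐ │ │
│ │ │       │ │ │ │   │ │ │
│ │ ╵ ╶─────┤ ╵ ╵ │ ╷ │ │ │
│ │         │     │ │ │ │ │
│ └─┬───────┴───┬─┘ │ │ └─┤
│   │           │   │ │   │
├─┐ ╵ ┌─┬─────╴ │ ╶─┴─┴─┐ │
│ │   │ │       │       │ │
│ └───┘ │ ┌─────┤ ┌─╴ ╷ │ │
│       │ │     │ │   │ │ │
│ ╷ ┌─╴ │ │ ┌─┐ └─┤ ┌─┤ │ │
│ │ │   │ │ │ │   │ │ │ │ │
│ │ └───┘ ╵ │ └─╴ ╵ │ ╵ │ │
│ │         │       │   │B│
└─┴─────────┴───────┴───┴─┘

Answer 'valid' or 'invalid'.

Checking path validity:
Result: All consecutive moves are passable.

valid

Correct solution:

┌───────────────┬─────┬───┐
│A → ↓          │↱ → ↓│↱ ↓│
│ ┌─┐ ╶─────────┘ ┌─┐ ╵ ╷ │
│ │ │↳ → → → → → ↑│ │↳ ↑│↓│
│ │ └─────────────┘ ├───┤ │
│ │                 │↓ ↰│↓│
│ ├───────┐ ╶─┬───╴ │ ╷ ╵ │
│ │       │   │     │↓│↑ ↲│
│ ╵ ┌─┬─╴ │ ╷ ├───┐ │ ├─╴ │
│   │ │   │ │ │   │ │↓│   │
├───┘ ╵ ┌─┤ │ │ ╷ └─┤ └─┐ │
│       │ │ │ │ │   │↳ ↓│ │
│ ┌─┬───┘ ╵ │ │ ├─┐ └─┐ │ │
│ │ │       │ │ │ │   │↓│ │
│ │ ╵ ╶─────┤ ╵ ╵ │ ╷ │ │ │
│ │         │     │ │ │↓│ │
│ └─┬───────┴───┬─┘ │ │ └─┤
│   │           │   │ │↳ ↓│
├─┐ ╵ ┌─┬─────╴ │ ╶─┴─┴─┐ │
│ │   │ │       │       │↓│
│ └───┘ │ ┌─────┤ ┌─╴ ╷ │ │
│       │ │     │ │   │ │↓│
│ ╷ ┌─╴ │ │ ┌─┐ └─┤ ┌─┤ │ │
│ │ │   │ │ │ │   │ │ │ │↓│
│ │ └───┘ ╵ │ └─╴ ╵ │ ╵ │ │
│ │         │       │   │B│
└─┴─────────┴───────┴───┴─┘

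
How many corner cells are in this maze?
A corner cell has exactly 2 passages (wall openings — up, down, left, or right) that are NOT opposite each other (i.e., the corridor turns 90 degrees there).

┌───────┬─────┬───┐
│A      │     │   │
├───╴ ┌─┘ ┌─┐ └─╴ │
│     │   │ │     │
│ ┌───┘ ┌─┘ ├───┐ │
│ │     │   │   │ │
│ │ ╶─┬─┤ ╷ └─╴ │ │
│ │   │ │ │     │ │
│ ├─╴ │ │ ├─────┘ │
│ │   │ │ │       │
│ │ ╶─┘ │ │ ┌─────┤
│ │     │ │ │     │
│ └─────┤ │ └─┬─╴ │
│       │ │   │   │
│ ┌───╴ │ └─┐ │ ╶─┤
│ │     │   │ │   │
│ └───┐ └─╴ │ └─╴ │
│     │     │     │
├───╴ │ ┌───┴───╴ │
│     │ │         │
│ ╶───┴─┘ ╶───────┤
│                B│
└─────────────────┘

Counting corner cells (2 non-opposite passages):
Total corners: 41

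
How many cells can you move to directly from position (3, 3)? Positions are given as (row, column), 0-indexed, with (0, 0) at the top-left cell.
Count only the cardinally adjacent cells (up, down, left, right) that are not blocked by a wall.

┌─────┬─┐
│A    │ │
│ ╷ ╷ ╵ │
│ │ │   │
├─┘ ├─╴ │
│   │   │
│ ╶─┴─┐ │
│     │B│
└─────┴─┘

Checking passable neighbors of (3, 3):
Neighbors: (2, 3)
Count: 1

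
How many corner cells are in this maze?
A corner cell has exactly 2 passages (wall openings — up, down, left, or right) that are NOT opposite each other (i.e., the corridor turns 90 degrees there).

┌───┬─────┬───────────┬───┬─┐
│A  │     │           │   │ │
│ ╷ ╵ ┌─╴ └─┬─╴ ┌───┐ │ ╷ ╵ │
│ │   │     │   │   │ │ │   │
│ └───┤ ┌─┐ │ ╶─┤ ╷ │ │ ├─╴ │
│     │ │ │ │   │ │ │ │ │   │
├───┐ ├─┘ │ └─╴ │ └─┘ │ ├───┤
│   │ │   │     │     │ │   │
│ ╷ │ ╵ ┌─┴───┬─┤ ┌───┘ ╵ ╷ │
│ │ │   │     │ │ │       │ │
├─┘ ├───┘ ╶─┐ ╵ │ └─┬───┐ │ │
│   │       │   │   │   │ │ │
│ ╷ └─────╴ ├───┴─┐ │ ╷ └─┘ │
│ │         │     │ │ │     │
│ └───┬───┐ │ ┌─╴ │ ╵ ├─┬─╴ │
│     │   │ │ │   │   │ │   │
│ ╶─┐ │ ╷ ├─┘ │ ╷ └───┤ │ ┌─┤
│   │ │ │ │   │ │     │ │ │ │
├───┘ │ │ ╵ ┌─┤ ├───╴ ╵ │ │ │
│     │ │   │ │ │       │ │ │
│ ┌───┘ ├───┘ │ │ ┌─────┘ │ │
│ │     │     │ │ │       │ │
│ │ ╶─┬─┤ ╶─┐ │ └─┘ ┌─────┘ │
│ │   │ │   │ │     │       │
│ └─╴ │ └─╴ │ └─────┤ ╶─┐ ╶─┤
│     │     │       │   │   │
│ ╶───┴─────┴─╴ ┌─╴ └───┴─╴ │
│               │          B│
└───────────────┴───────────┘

Counting corner cells (2 non-opposite passages):
Total corners: 89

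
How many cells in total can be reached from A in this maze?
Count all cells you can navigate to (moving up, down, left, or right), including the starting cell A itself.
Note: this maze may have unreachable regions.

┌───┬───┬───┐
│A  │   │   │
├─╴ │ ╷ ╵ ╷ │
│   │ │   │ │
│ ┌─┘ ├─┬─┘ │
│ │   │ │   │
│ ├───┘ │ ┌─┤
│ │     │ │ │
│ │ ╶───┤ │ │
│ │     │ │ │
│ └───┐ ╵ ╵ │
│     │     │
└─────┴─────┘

Using BFS/flood-fill to find all reachable cells from A:
Maze size: 6 × 6 = 36 total cells
26 cell(s) are walled off and cannot be reached from A.
Reachable cells: 10

Reachable region (· marks reachable cells):

┌───┬───┬───┐
│A ·│   │   │
├─╴ │ ╷ ╵ ╷ │
│· ·│ │   │ │
│ ┌─┘ ├─┬─┘ │
│·│   │ │   │
│ ├───┘ │ ┌─┤
│·│     │ │ │
│ │ ╶───┤ │ │
│·│     │ │ │
│ └───┐ ╵ ╵ │
│· · ·│     │
└─────┴─────┘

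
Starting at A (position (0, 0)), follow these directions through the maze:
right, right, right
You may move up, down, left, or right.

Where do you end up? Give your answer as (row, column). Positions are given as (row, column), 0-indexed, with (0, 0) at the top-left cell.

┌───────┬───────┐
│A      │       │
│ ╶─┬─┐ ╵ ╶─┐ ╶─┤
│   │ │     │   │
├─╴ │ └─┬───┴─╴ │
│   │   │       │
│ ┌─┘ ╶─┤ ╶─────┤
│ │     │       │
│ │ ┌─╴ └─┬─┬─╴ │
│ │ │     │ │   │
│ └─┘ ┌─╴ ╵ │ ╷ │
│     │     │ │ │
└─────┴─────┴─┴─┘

Following directions step by step:
Start: (0, 0)
  right: (0, 0) → (0, 1)
  right: (0, 1) → (0, 2)
  right: (0, 2) → (0, 3)
Final position: (0, 3)

Path taken:

┌───────┬───────┐
│A → → B│       │
│ ╶─┬─┐ ╵ ╶─┐ ╶─┤
│   │ │     │   │
├─╴ │ └─┬───┴─╴ │
│   │   │       │
│ ┌─┘ ╶─┤ ╶─────┤
│ │     │       │
│ │ ┌─╴ └─┬─┬─╴ │
│ │ │     │ │   │
│ └─┘ ┌─╴ ╵ │ ╷ │
│     │     │ │ │
└─────┴─────┴─┴─┘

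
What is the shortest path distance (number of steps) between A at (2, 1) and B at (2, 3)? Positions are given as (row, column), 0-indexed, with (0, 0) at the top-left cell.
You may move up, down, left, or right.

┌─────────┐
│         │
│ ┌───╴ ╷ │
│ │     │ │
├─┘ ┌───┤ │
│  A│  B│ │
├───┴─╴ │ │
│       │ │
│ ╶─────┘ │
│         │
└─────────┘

Finding path from (2, 1) to (2, 3):
Path: (2,1) → (1,1) → (1,2) → (1,3) → (0,3) → (0,4) → (1,4) → (2,4) → (3,4) → (4,4) → (4,3) → (4,2) → (4,1) → (4,0) → (3,0) → (3,1) → (3,2) → (3,3) → (2,3)
Distance: 18 steps

Solution:

┌─────────┐
│      ↱ ↓│
│ ┌───╴ ╷ │
│ │↱ → ↑│↓│
├─┘ ┌───┤ │
│  A│  B│↓│
├───┴─╴ │ │
│↱ → → ↑│↓│
│ ╶─────┘ │
│↑ ← ← ← ↲│
└─────────┘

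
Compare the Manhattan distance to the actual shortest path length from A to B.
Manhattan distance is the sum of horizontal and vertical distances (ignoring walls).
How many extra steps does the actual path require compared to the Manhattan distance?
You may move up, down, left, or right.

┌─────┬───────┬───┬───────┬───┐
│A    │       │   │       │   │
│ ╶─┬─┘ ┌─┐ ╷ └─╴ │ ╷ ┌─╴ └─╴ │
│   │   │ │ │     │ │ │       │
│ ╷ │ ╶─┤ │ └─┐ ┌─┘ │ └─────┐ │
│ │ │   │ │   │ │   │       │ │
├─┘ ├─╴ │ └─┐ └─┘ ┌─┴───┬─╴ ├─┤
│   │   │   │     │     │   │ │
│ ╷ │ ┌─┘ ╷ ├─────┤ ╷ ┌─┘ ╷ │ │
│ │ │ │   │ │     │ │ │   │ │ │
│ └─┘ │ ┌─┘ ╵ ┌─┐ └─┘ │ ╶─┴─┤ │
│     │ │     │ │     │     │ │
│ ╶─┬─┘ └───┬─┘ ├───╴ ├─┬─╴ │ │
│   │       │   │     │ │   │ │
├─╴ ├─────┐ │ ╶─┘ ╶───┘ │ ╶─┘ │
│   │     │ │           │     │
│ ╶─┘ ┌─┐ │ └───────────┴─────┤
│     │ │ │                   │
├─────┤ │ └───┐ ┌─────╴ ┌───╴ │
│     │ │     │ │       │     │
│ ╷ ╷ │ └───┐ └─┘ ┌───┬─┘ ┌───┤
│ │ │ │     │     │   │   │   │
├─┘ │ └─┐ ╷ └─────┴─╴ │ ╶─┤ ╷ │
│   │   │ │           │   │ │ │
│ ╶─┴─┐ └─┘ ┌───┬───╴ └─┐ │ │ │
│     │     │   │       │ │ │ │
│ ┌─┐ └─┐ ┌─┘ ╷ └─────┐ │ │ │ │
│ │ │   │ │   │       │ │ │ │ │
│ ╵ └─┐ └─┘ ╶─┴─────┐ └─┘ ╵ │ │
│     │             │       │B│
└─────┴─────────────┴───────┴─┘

Manhattan distance: |14 - 0| + |14 - 0| = 28
Actual path length: 52
Extra steps: 52 - 28 = 24

Solution:

┌─────┬───────┬───┬───────┬───┐
│A    │       │   │       │   │
│ ╶─┬─┘ ┌─┐ ╷ └─╴ │ ╷ ┌─╴ └─╴ │
│↳ ↓│   │ │ │     │ │ │       │
│ ╷ │ ╶─┤ │ └─┐ ┌─┘ │ └─────┐ │
│ │↓│   │ │   │ │   │       │ │
├─┘ ├─╴ │ └─┐ └─┘ ┌─┴───┬─╴ ├─┤
│↓ ↲│   │   │     │     │   │ │
│ ╷ │ ┌─┘ ╷ ├─────┤ ╷ ┌─┘ ╷ │ │
│↓│ │ │   │ │     │ │ │   │ │ │
│ └─┘ │ ┌─┘ ╵ ┌─┐ └─┘ │ ╶─┴─┤ │
│↓    │ │     │ │     │     │ │
│ ╶─┬─┘ └───┬─┘ ├───╴ ├─┬─╴ │ │
│↳ ↓│       │   │     │ │   │ │
├─╴ ├─────┐ │ ╶─┘ ╶───┘ │ ╶─┘ │
│↓ ↲│↱ → ↓│ │           │     │
│ ╶─┘ ┌─┐ │ └───────────┴─────┤
│↳ → ↑│ │↓│            ↱ → → ↓│
├─────┤ │ └───┐ ┌─────╴ ┌───╴ │
│     │ │↳ → ↓│ │↱ → → ↑│↓ ← ↲│
│ ╷ ╷ │ └───┐ └─┘ ┌───┬─┘ ┌───┤
│ │ │ │     │↳ → ↑│   │↓ ↲│↱ ↓│
├─┘ │ └─┐ ╷ └─────┴─╴ │ ╶─┤ ╷ │
│   │   │ │           │↳ ↓│↑│↓│
│ ╶─┴─┐ └─┘ ┌───┬───╴ └─┐ │ │ │
│     │     │   │       │↓│↑│↓│
│ ┌─┐ └─┐ ┌─┘ ╷ └─────┐ │ │ │ │
│ │ │   │ │   │       │ │↓│↑│↓│
│ ╵ └─┐ └─┘ ╶─┴─────┐ └─┘ ╵ │ │
│     │             │    ↳ ↑│B│
└─────┴─────────────┴───────┴─┘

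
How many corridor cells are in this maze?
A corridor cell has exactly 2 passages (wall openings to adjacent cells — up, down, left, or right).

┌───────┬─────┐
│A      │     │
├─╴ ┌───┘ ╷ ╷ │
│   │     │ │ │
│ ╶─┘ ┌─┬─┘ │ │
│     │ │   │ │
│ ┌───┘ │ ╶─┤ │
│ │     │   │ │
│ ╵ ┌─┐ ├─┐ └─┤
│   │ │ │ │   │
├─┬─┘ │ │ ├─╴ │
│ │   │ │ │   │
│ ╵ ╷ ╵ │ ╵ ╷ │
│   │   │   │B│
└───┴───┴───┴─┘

Counting cells with exactly 2 passages:
Total corridor cells: 35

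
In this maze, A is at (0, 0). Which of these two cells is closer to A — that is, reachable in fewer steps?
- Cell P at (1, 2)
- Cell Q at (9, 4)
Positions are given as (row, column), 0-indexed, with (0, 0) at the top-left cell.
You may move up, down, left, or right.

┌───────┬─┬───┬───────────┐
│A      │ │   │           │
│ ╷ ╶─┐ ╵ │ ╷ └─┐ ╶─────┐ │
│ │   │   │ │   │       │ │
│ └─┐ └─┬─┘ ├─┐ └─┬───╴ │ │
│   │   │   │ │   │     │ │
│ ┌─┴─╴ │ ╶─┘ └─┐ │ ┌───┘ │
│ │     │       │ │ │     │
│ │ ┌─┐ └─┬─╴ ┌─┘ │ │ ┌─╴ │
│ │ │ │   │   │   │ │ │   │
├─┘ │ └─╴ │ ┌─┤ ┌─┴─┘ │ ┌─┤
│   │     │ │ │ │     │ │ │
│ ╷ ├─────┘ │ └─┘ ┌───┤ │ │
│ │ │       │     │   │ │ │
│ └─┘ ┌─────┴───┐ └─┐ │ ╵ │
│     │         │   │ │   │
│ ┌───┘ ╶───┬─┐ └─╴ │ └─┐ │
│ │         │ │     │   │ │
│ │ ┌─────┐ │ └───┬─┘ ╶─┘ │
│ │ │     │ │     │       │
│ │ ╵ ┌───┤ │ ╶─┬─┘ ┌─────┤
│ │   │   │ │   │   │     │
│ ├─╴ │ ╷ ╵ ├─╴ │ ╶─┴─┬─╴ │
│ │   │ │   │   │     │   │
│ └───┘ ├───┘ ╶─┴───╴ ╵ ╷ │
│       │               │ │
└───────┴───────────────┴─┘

Shortest path A → P at (1, 2): 3 steps
Shortest path A → Q at (9, 4): 39 steps

P is closer (3 steps vs 39 steps).

Path to P:

┌───────┬─┬───┬───────────┐
│A ↓    │ │   │           │
│ ╷ ╶─┐ ╵ │ ╷ └─┐ ╶─────┐ │
│ │↳ P│   │ │   │       │ │
│ └─┐ └─┬─┘ ├─┐ └─┬───╴ │ │
│   │   │   │ │   │     │ │
│ ┌─┴─╴ │ ╶─┘ └─┐ │ ┌───┘ │
│ │     │       │ │ │     │
│ │ ┌─┐ └─┬─╴ ┌─┘ │ │ ┌─╴ │
│ │ │ │   │   │   │ │ │   │
├─┘ │ └─╴ │ ┌─┤ ┌─┴─┘ │ ┌─┤
│   │     │ │ │ │     │ │ │
│ ╷ ├─────┘ │ └─┘ ┌───┤ │ │
│ │ │       │     │   │ │ │
│ └─┘ ┌─────┴───┐ └─┐ │ ╵ │
│     │         │   │ │   │
│ ┌───┘ ╶───┬─┐ └─╴ │ └─┐ │
│ │         │ │     │   │ │
│ │ ┌─────┐ │ └───┬─┘ ╶─┘ │
│ │ │     │ │     │       │
│ │ ╵ ┌───┤ │ ╶─┬─┘ ┌─────┤
│ │   │   │ │   │   │     │
│ ├─╴ │ ╷ ╵ ├─╴ │ ╶─┴─┬─╴ │
│ │   │ │   │   │     │   │
│ └───┘ ├───┘ ╶─┴───╴ ╵ ╷ │
│       │               │ │
└───────┴───────────────┴─┘

Path to Q:

┌───────┬─┬───┬───────────┐
│A ↓    │ │   │           │
│ ╷ ╶─┐ ╵ │ ╷ └─┐ ╶─────┐ │
│ │↳ ↓│   │ │   │       │ │
│ └─┐ └─┬─┘ ├─┐ └─┬───╴ │ │
│   │↳ ↓│   │ │   │     │ │
│ ┌─┴─╴ │ ╶─┘ └─┐ │ ┌───┘ │
│ │↓ ← ↲│       │ │ │     │
│ │ ┌─┐ └─┬─╴ ┌─┘ │ │ ┌─╴ │
│ │↓│ │   │   │   │ │ │   │
├─┘ │ └─╴ │ ┌─┤ ┌─┴─┘ │ ┌─┤
│↓ ↲│     │ │ │ │     │ │ │
│ ╷ ├─────┘ │ └─┘ ┌───┤ │ │
│↓│ │       │     │   │ │ │
│ └─┘ ┌─────┴───┐ └─┐ │ ╵ │
│↓    │         │   │ │   │
│ ┌───┘ ╶───┬─┐ └─╴ │ └─┐ │
│↓│↓ ← ← ← ↰│ │     │   │ │
│ │ ┌─────┐ │ └───┬─┘ ╶─┘ │
│↓│↓│↱ → Q│↑│     │       │
│ │ ╵ ┌───┤ │ ╶─┬─┘ ┌─────┤
│↓│↳ ↑│↱ ↓│↑│   │   │     │
│ ├─╴ │ ╷ ╵ ├─╴ │ ╶─┴─┬─╴ │
│↓│   │↑│↳ ↑│   │     │   │
│ └───┘ ├───┘ ╶─┴───╴ ╵ ╷ │
│↳ → → ↑│               │ │
└───────┴───────────────┴─┘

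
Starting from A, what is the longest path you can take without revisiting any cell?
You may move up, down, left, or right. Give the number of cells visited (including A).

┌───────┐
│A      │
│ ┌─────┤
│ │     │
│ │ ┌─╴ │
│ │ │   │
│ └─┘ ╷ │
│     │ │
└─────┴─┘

Finding longest simple path using DFS:
Start: (0, 0)
Longest path visits 12 cells
Path: A → down → down → down → right → right → up → right → up → left → left → down

Solution:

┌───────┐
│A      │
│ ┌─────┤
│↓│↓ ← ↰│
│ │ ┌─╴ │
│↓│B│↱ ↑│
│ └─┘ ╷ │
│↳ → ↑│ │
└─────┴─┘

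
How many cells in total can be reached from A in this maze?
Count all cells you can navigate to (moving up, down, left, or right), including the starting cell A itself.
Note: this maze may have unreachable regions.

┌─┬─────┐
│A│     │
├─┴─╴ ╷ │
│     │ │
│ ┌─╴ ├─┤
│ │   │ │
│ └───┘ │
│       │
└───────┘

Using BFS/flood-fill to find all reachable cells from A:
Maze size: 4 × 4 = 16 total cells
15 cell(s) are walled off and cannot be reached from A.
Reachable cells: 1

Reachable region (· marks reachable cells):

┌─┬─────┐
│A│     │
├─┴─╴ ╷ │
│     │ │
│ ┌─╴ ├─┤
│ │   │ │
│ └───┘ │
│       │
└───────┘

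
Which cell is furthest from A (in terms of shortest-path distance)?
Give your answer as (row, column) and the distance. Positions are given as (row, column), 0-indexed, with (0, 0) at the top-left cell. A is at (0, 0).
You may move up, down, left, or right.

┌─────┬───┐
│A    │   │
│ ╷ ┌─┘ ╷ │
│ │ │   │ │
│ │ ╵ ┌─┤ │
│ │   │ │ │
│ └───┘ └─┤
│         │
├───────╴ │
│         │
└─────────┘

Computing BFS distances from A to all cells:
Furthest cell: (4, 0)
Distance: 12 steps

Path from A to the furthest cell:

┌─────┬───┐
│A    │   │
│ ╷ ┌─┘ ╷ │
│↓│ │   │ │
│ │ ╵ ┌─┤ │
│↓│   │ │ │
│ └───┘ └─┤
│↳ → → → ↓│
├───────╴ │
│B ← ← ← ↲│
└─────────┘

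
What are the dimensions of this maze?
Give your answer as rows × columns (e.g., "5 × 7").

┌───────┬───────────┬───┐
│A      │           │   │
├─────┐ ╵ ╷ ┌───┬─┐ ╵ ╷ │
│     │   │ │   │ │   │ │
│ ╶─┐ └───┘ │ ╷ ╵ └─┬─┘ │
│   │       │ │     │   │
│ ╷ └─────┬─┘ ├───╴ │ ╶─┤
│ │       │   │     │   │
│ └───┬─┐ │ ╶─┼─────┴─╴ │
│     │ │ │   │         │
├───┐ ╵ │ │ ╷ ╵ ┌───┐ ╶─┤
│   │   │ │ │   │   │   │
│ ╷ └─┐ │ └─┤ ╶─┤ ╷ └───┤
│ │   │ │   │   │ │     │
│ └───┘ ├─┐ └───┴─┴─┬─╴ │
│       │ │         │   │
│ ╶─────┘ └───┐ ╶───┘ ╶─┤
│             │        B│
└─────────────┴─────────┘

Counting the maze dimensions:
Rows (vertical): 9
Columns (horizontal): 12
Dimensions: 9 × 12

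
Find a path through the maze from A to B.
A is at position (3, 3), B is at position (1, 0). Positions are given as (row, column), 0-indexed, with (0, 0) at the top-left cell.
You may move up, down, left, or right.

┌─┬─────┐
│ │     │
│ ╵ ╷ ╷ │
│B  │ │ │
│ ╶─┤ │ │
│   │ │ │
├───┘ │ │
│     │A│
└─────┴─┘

Finding the shortest path from (3, 3) to (1, 0):
Path length: 7 steps
Directions: up → up → up → left → left → down → left

Solution:

┌─┬─────┐
│ │↓ ← ↰│
│ ╵ ╷ ╷ │
│B ↲│ │↑│
│ ╶─┤ │ │
│   │ │↑│
├───┘ │ │
│     │A│
└─────┴─┘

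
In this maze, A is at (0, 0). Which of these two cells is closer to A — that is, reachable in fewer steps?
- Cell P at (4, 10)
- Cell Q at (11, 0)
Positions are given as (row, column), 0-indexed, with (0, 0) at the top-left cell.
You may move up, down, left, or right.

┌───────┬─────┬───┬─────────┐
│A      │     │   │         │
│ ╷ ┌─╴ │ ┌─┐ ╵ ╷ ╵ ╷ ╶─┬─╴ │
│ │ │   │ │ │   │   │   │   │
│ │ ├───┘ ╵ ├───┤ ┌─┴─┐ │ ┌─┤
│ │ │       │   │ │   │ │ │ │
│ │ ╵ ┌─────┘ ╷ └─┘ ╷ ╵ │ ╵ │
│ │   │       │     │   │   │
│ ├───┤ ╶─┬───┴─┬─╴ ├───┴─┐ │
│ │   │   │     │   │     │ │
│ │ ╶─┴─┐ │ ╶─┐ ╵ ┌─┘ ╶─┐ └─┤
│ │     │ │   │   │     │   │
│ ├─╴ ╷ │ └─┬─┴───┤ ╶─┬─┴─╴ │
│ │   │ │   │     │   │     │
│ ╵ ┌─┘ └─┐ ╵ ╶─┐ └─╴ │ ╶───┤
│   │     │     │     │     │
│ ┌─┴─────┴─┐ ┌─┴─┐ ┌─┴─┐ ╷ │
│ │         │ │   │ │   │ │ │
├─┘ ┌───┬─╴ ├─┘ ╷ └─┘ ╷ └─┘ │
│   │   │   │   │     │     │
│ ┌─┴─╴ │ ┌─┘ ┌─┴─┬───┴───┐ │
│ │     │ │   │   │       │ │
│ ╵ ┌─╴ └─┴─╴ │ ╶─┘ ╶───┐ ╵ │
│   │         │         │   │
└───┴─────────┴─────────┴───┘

Shortest path A → P at (4, 10): 54 steps
Shortest path A → Q at (11, 0): 87 steps

P is closer (54 steps vs 87 steps).

Path to P:

┌───────┬─────┬───┬─────────┐
│A ↓    │↱ → ↓│↱ ↓│↱ ↓      │
│ ╷ ┌─╴ │ ┌─┐ ╵ ╷ ╵ ╷ ╶─┬─╴ │
│ │↓│   │↑│ │↳ ↑│↳ ↑│↳ ↓│   │
│ │ ├───┘ ╵ ├───┤ ┌─┴─┐ │ ┌─┤
│ │↓│↱ → ↑  │↓ ↰│ │↓ ↰│↓│ │ │
│ │ ╵ ┌─────┘ ╷ └─┘ ╷ ╵ │ ╵ │
│ │↳ ↑│↓ ← ← ↲│↑ ← ↲│↑ ↲│   │
│ ├───┤ ╶─┬───┴─┬─╴ ├───┴─┐ │
│ │   │↳ ↓│     │   │P    │ │
│ │ ╶─┴─┐ │ ╶─┐ ╵ ┌─┘ ╶─┐ └─┤
│ │     │↓│   │   │↱ ↑  │   │
│ ├─╴ ╷ │ └─┬─┴───┤ ╶─┬─┴─╴ │
│ │   │ │↳ ↓│↱ → ↓│↑ ↰│     │
│ ╵ ┌─┘ └─┐ ╵ ╶─┐ └─╴ │ ╶───┤
│   │     │↳ ↑  │↳ → ↑│     │
│ ┌─┴─────┴─┐ ┌─┴─┐ ┌─┴─┐ ╷ │
│ │         │ │   │ │   │ │ │
├─┘ ┌───┬─╴ ├─┘ ╷ └─┘ ╷ └─┘ │
│   │   │   │   │     │     │
│ ┌─┴─╴ │ ┌─┘ ┌─┴─┬───┴───┐ │
│ │     │ │   │   │       │ │
│ ╵ ┌─╴ └─┴─╴ │ ╶─┘ ╶───┐ ╵ │
│   │         │         │   │
└───┴─────────┴─────────┴───┘

Path to Q:

┌───────┬─────┬───┬─────────┐
│A ↓    │↱ → ↓│↱ ↓│↱ ↓      │
│ ╷ ┌─╴ │ ┌─┐ ╵ ╷ ╵ ╷ ╶─┬─╴ │
│ │↓│   │↑│ │↳ ↑│↳ ↑│↳ ↓│   │
│ │ ├───┘ ╵ ├───┤ ┌─┴─┐ │ ┌─┤
│ │↓│↱ → ↑  │↓ ↰│ │↓ ↰│↓│ │ │
│ │ ╵ ┌─────┘ ╷ └─┘ ╷ ╵ │ ╵ │
│ │↳ ↑│↓ ← ← ↲│↑ ← ↲│↑ ↲│   │
│ ├───┤ ╶─┬───┴─┬─╴ ├───┴─┐ │
│ │   │↳ ↓│     │   │↱ → ↓│ │
│ │ ╶─┴─┐ │ ╶─┐ ╵ ┌─┘ ╶─┐ └─┤
│ │     │↓│   │   │↱ ↑  │↳ ↓│
│ ├─╴ ╷ │ └─┬─┴───┤ ╶─┬─┴─╴ │
│ │   │ │↳ ↓│↱ → ↓│↑ ↰│↓ ← ↲│
│ ╵ ┌─┘ └─┐ ╵ ╶─┐ └─╴ │ ╶───┤
│   │     │↳ ↑  │↳ → ↑│↳ → ↓│
│ ┌─┴─────┴─┐ ┌─┴─┐ ┌─┴─┐ ╷ │
│ │         │ │↓ ↰│ │↓ ↰│ │↓│
├─┘ ┌───┬─╴ ├─┘ ╷ └─┘ ╷ └─┘ │
│   │   │   │↓ ↲│↑ ← ↲│↑ ← ↲│
│ ┌─┴─╴ │ ┌─┘ ┌─┴─┬───┴───┐ │
│ │↓ ← ↰│ │  ↓│   │       │ │
│ ╵ ┌─╴ └─┴─╴ │ ╶─┘ ╶───┐ ╵ │
│Q ↲│  ↑ ← ← ↲│         │   │
└───┴─────────┴─────────┴───┘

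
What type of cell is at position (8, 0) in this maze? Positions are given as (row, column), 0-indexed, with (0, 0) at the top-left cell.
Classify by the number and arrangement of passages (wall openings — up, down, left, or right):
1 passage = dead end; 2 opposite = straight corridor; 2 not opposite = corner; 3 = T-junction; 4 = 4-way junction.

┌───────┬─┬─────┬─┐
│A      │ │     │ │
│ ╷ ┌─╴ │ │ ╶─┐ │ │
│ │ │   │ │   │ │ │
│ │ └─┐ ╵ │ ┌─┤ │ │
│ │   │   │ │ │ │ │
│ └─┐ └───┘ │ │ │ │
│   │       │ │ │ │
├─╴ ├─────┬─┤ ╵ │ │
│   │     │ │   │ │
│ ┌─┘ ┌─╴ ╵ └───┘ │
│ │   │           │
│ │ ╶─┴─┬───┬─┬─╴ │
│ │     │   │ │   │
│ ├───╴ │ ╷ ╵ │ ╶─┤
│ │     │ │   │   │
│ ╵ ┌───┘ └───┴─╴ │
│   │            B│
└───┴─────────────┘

Checking cell at (8, 0):
Number of passages: 2
Cell type: corner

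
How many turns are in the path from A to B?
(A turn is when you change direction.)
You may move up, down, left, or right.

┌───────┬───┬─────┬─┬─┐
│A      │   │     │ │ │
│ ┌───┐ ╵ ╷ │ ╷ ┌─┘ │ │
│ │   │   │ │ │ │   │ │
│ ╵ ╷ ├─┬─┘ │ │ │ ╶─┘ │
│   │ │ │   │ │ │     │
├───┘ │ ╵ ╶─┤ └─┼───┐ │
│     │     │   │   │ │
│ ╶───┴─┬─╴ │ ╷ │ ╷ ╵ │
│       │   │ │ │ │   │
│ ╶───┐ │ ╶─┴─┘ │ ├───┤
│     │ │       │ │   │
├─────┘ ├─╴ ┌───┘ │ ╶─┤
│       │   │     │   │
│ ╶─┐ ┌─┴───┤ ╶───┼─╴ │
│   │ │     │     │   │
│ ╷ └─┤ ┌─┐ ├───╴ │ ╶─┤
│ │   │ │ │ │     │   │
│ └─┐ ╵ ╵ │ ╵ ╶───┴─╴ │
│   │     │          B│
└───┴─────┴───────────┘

Directions: down, down, right, up, right, down, down, left, left, down, right, right, right, down, down, left, left, left, down, right, down, right, down, right, up, up, right, right, down, down, right, right, right, right, right
Number of turns: 19

Solution:

┌───────┬───┬─────┬─┬─┐
│A      │   │     │ │ │
│ ┌───┐ ╵ ╷ │ ╷ ┌─┘ │ │
│↓│↱ ↓│   │ │ │ │   │ │
│ ╵ ╷ ├─┬─┘ │ │ │ ╶─┘ │
│↳ ↑│↓│ │   │ │ │     │
├───┘ │ ╵ ╶─┤ └─┼───┐ │
│↓ ← ↲│     │   │   │ │
│ ╶───┴─┬─╴ │ ╷ │ ╷ ╵ │
│↳ → → ↓│   │ │ │ │   │
│ ╶───┐ │ ╶─┴─┘ │ ├───┤
│     │↓│       │ │   │
├─────┘ ├─╴ ┌───┘ │ ╶─┤
│↓ ← ← ↲│   │     │   │
│ ╶─┐ ┌─┴───┤ ╶───┼─╴ │
│↳ ↓│ │↱ → ↓│     │   │
│ ╷ └─┤ ┌─┐ ├───╴ │ ╶─┤
│ │↳ ↓│↑│ │↓│     │   │
│ └─┐ ╵ ╵ │ ╵ ╶───┴─╴ │
│   │↳ ↑  │↳ → → → → B│
└───┴─────┴───────────┘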